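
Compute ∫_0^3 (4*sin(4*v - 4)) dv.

cos(4) - cos(8)

Let u = 4*v - 4, so du = 4 dv. When v = 0, u = -4; when v = 3, u = 8.
The integral becomes ∫ sin(u) du from -4 to 8, with antiderivative -cos(u).
Back in v: F(v) = -cos(4*v - 4).
Then F(3) - F(0) = (-cos(8)) - (-cos(4)) = cos(4) - cos(8).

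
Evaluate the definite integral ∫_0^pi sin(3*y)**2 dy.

pi/2

Use the identity sin^2(3*y) = (1 - cos(6*y))/2.
An antiderivative is F(y) = y/2 - sin(6*y)/12.
Then F(pi) - F(0) = (pi/2) - (0) = pi/2.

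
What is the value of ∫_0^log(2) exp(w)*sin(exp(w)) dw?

Let u = exp(w), so du = exp(w) dw. When w = 0, u = 1; when w = log(2), u = 2.
The integral becomes ∫ sin(u) du from 1 to 2, with antiderivative -cos(u).
Back in w: F(w) = -cos(exp(w)).
Then F(log(2)) - F(0) = (-cos(2)) - (-cos(1)) = -cos(2) + cos(1).

-cos(2) + cos(1)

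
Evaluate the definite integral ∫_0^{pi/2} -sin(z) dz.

-1

An antiderivative is F(z) = cos(z).
Then F(pi/2) - F(0) = (0) - (1) = -1.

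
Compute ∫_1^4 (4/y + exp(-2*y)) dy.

An antiderivative is F(y) = 4*log(y) - exp(-2*y)/2.
Then F(4) - F(1) = (-exp(-8)/2 + 8*log(2)) - (-exp(-2)/2) = (-1 + exp(6) + 16*exp(8)*log(2))*exp(-8)/2.

(-1 + exp(6) + 16*exp(8)*log(2))*exp(-8)/2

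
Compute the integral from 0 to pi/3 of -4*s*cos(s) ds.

Integrate by parts once (u = s, dv = -4*cos(s) ds).
An antiderivative is F(s) = -4*s*sin(s) - 4*cos(s).
Then F(pi/3) - F(0) = (-2*sqrt(3)*pi/3 - 2) - (-4) = -2*sqrt(3)*pi/3 + 2.

-2*sqrt(3)*pi/3 + 2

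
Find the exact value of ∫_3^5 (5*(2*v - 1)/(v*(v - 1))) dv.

Factor the denominator: v**2 - v = v(v - 1).
Partial fractions: 5*(2*v - 1)/(v*(v - 1)) = 5/v + 5/(v - 1).
An antiderivative is F(v) = 5*log(v) + 5*log(v - 1).
Then F(5) - F(3) = (10*log(2) + 5*log(5)) - (5*log(2) + 5*log(3)) = -5*log(3) + 5*log(2) + 5*log(5).

-5*log(3) + 5*log(2) + 5*log(5)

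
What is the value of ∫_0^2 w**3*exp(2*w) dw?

3/8 + 17*exp(4)/8

Integrate by parts 3 times (u = w^3, dv = exp(2*w) dw).
An antiderivative is F(w) = (4*w**3 - 6*w**2 + 6*w - 3)*exp(2*w)/8.
Then F(2) - F(0) = (17*exp(4)/8) - (-3/8) = 3/8 + 17*exp(4)/8.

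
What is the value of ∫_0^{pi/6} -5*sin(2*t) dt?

-5/4

An antiderivative is F(t) = 5*cos(2*t)/2.
Then F(pi/6) - F(0) = (5/4) - (5/2) = -5/4.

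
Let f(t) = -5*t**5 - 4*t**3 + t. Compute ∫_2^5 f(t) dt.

-13566

By the power rule, an antiderivative is F(t) = -5*t**6/6 - t**4 + t**2/2.
Then F(5) - F(2) = (-40900/3) - (-202/3) = -13566.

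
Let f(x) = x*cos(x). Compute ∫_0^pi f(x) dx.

-2

Integrate by parts once (u = x, dv = cos(x) dx).
An antiderivative is F(x) = x*sin(x) + cos(x).
Then F(pi) - F(0) = (-1) - (1) = -2.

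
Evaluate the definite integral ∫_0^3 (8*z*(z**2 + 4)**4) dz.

1481076/5

Let u = z**2 + 4, so du = 2*z dz. When z = 0, u = 4; when z = 3, u = 13.
The integral becomes 4·∫ u**4 du from 4 to 13, with antiderivative 4*u**5/5.
Back in z: F(z) = 4*(z**2 + 4)**5/5.
Then F(3) - F(0) = (1485172/5) - (4096/5) = 1481076/5.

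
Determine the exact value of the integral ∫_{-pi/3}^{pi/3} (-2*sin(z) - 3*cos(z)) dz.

-3*sqrt(3)

An antiderivative is F(z) = -3*sin(z) + 2*cos(z).
Then F(pi/3) - F(-pi/3) = (1 - 3*sqrt(3)/2) - (1 + 3*sqrt(3)/2) = -3*sqrt(3).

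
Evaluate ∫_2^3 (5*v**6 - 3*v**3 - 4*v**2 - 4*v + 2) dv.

By the power rule, an antiderivative is F(v) = 5*v**7/7 - 3*v**4/4 - 4*v**3/3 - 2*v**2 + 2*v.
Then F(3) - F(2) = (40695/28) - (1360/21) = 116645/84.

116645/84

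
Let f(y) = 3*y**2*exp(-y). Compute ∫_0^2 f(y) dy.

6 - 30*exp(-2)

Integrate by parts twice (u = y^2, dv = 3*exp(-y) dy).
An antiderivative is F(y) = (-3*y**2 - 6*y - 6)*exp(-y).
Then F(2) - F(0) = (-30*exp(-2)) - (-6) = 6 - 30*exp(-2).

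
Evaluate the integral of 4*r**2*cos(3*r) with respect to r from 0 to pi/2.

8/27 - pi**2/3

Integrate by parts twice (u = r^2, dv = 4*cos(3*r) dr).
An antiderivative is F(r) = 4*r**2*sin(3*r)/3 + 8*r*cos(3*r)/9 - 8*sin(3*r)/27.
Then F(pi/2) - F(0) = (8/27 - pi**2/3) - (0) = 8/27 - pi**2/3.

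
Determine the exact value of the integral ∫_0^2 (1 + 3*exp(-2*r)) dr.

7/2 - 3*exp(-4)/2

An antiderivative is F(r) = r - 3*exp(-2*r)/2.
Then F(2) - F(0) = (2 - 3*exp(-4)/2) - (-3/2) = 7/2 - 3*exp(-4)/2.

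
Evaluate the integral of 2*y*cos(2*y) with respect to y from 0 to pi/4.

Integrate by parts once (u = y, dv = 2*cos(2*y) dy).
An antiderivative is F(y) = y*sin(2*y) + cos(2*y)/2.
Then F(pi/4) - F(0) = (pi/4) - (1/2) = -1/2 + pi/4.

-1/2 + pi/4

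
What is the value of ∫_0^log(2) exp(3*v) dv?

7/3

Let u = exp(v), so du = exp(v) dv. When v = 0, u = 1; when v = log(2), u = 2.
The integral becomes ∫ u**2 du from 1 to 2, with antiderivative u**3/3.
Back in v: F(v) = exp(3*v)/3.
Then F(log(2)) - F(0) = (8/3) - (1/3) = 7/3.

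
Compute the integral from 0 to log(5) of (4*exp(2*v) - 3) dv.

An antiderivative is F(v) = 2*exp(2*v) - 3*v.
Then F(log(5)) - F(0) = (50 - 3*log(5)) - (2) = 48 - 3*log(5).

48 - 3*log(5)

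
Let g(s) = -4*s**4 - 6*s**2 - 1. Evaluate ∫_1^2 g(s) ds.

By the power rule, an antiderivative is F(s) = -4*s**5/5 - 2*s**3 - s.
Then F(2) - F(1) = (-218/5) - (-19/5) = -199/5.

-199/5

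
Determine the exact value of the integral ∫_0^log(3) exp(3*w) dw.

26/3

Let u = exp(w), so du = exp(w) dw. When w = 0, u = 1; when w = log(3), u = 3.
The integral becomes ∫ u**2 du from 1 to 3, with antiderivative u**3/3.
Back in w: F(w) = exp(3*w)/3.
Then F(log(3)) - F(0) = (9) - (1/3) = 26/3.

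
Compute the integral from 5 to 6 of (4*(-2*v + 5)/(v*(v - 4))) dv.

-8*log(2) - 5*log(3) + 5*log(5)

Factor the denominator: v**2 - 4*v = v(v - 4).
Partial fractions: 4*(-2*v + 5)/(v*(v - 4)) = -5/v - 3/(v - 4).
An antiderivative is F(v) = -5*log(v) - 3*log(v - 4).
Then F(6) - F(5) = (-8*log(2) - 5*log(3)) - (-5*log(5)) = -8*log(2) - 5*log(3) + 5*log(5).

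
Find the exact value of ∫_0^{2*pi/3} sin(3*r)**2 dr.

Use the identity sin^2(3*r) = (1 - cos(6*r))/2.
An antiderivative is F(r) = r/2 - sin(6*r)/12.
Then F(2*pi/3) - F(0) = (pi/3) - (0) = pi/3.

pi/3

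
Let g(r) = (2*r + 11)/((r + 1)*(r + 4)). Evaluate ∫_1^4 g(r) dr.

-6*log(2) + 4*log(5)

Factor the denominator: r**2 + 5*r + 4 = (r + 4)(r + 1).
Partial fractions: (2*r + 11)/((r + 1)*(r + 4)) = -1/(r + 4) + 3/(r + 1).
An antiderivative is F(r) = 3*log(r + 1) - log(r + 4).
Then F(4) - F(1) = (-3*log(2) + 3*log(5)) - (log(8/5)) = -6*log(2) + 4*log(5).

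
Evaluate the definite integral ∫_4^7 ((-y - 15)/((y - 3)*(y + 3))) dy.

-2*log(7) - 4*log(2) + 2*log(5)

Factor the denominator: y**2 - 9 = (y + 3)(y - 3).
Partial fractions: (-y - 15)/((y - 3)*(y + 3)) = 2/(y + 3) - 3/(y - 3).
An antiderivative is F(y) = -3*log(y - 3) + 2*log(y + 3).
Then F(7) - F(4) = (log(25/16)) - (log(49)) = -2*log(7) - 4*log(2) + 2*log(5).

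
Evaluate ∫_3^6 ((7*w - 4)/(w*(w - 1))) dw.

Factor the denominator: w**2 - w = w(w - 1).
Partial fractions: (7*w - 4)/(w*(w - 1)) = 4/w + 3/(w - 1).
An antiderivative is F(w) = 4*log(w) + 3*log(w - 1).
Then F(6) - F(3) = (4*log(2) + 4*log(3) + 3*log(5)) - (3*log(2) + 4*log(3)) = log(2) + 3*log(5).

log(2) + 3*log(5)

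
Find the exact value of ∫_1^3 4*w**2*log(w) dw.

Integrate by parts once (u = ln w, dv = 4*w**2 dw).
An antiderivative is F(w) = 4*w**3*(3*log(w) - 1)/9.
Then F(3) - F(1) = (-12 + 36*log(3)) - (-4/9) = -104/9 + 36*log(3).

-104/9 + 36*log(3)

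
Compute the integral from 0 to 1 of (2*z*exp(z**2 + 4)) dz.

Let u = z**2 + 4, so du = 2*z dz. When z = 0, u = 4; when z = 1, u = 5.
The integral becomes ∫ exp(u) du from 4 to 5, with antiderivative exp(u).
Back in z: F(z) = exp(z**2 + 4).
Then F(1) - F(0) = (exp(5)) - (exp(4)) = -exp(4) + exp(5).

-exp(4) + exp(5)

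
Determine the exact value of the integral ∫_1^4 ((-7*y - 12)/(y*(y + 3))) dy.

-3*log(7) - 2*log(2)

Factor the denominator: y**2 + 3*y = (y + 3)y.
Partial fractions: (-7*y - 12)/(y*(y + 3)) = -3/(y + 3) - 4/y.
An antiderivative is F(y) = -4*log(y) - 3*log(y + 3).
Then F(4) - F(1) = (-3*log(7) - 8*log(2)) - (-log(64)) = -3*log(7) - 2*log(2).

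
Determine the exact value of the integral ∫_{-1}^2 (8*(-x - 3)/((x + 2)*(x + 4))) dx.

-12*log(2)

Factor the denominator: x**2 + 6*x + 8 = (x + 4)(x + 2).
Partial fractions: 8*(-x - 3)/((x + 2)*(x + 4)) = -4/(x + 4) - 4/(x + 2).
An antiderivative is F(x) = -4*log(x + 2) - 4*log(x + 4).
Then F(2) - F(-1) = (-12*log(2) - 4*log(3)) - (-log(81)) = -12*log(2).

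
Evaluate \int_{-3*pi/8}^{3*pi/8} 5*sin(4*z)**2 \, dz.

Use the identity sin^2(4*z) = (1 - cos(8*z))/2.
An antiderivative is F(z) = 5*z/2 - 5*sin(8*z)/16.
Then F(3*pi/8) - F(-3*pi/8) = (15*pi/16) - (-15*pi/16) = 15*pi/8.

15*pi/8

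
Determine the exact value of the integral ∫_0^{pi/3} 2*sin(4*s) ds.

3/4

An antiderivative is F(s) = -cos(4*s)/2.
Then F(pi/3) - F(0) = (1/4) - (-1/2) = 3/4.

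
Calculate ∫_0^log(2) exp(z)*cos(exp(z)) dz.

Let u = exp(z), so du = exp(z) dz. When z = 0, u = 1; when z = log(2), u = 2.
The integral becomes ∫ cos(u) du from 1 to 2, with antiderivative sin(u).
Back in z: F(z) = sin(exp(z)).
Then F(log(2)) - F(0) = (sin(2)) - (sin(1)) = -sin(1) + sin(2).

-sin(1) + sin(2)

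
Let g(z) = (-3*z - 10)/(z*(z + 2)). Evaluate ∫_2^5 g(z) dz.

Factor the denominator: z**2 + 2*z = (z + 2)z.
Partial fractions: (-3*z - 10)/(z*(z + 2)) = 2/(z + 2) - 5/z.
An antiderivative is F(z) = -5*log(z) + 2*log(z + 2).
Then F(5) - F(2) = (-5*log(5) + 2*log(7)) - (-log(2)) = -5*log(5) + log(2) + 2*log(7).

-5*log(5) + log(2) + 2*log(7)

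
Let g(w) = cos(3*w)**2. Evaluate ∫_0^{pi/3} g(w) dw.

pi/6

Use the identity cos^2(3*w) = (1 + cos(6*w))/2.
An antiderivative is F(w) = w/2 + sin(6*w)/12.
Then F(pi/3) - F(0) = (pi/6) - (0) = pi/6.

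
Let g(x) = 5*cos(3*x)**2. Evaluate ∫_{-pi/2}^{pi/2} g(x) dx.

Use the identity cos^2(3*x) = (1 + cos(6*x))/2.
An antiderivative is F(x) = 5*x/2 + 5*sin(6*x)/12.
Then F(pi/2) - F(-pi/2) = (5*pi/4) - (-5*pi/4) = 5*pi/2.

5*pi/2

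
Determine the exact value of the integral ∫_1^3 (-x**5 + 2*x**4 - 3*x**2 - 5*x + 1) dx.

-1028/15

By the power rule, an antiderivative is F(x) = -x**6/6 + 2*x**5/5 - x**3 - 5*x**2/2 + x.
Then F(3) - F(1) = (-354/5) - (-34/15) = -1028/15.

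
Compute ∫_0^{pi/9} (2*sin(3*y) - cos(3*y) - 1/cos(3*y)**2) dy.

1/3 - sqrt(3)/2

An antiderivative is F(y) = -sin(3*y)/3 - 2*cos(3*y)/3 - tan(3*y)/3.
Then F(pi/9) - F(0) = (-sqrt(3)/2 - 1/3) - (-2/3) = 1/3 - sqrt(3)/2.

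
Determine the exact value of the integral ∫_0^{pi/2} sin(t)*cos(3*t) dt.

-1/2

Use the identity sin(t)cos(3*t) = [sin(4*t) + sin(-2*t)]/2.
An antiderivative is F(t) = cos(2*t)/4 - cos(4*t)/8.
Then F(pi/2) - F(0) = (-3/8) - (1/8) = -1/2.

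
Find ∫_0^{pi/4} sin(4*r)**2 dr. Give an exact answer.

Use the identity sin^2(4*r) = (1 - cos(8*r))/2.
An antiderivative is F(r) = r/2 - sin(8*r)/16.
Then F(pi/4) - F(0) = (pi/8) - (0) = pi/8.

pi/8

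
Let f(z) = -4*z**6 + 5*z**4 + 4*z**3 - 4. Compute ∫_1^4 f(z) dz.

By the power rule, an antiderivative is F(z) = -4*z**7/7 + z**5 + z**4 - 4*z.
Then F(4) - F(1) = (-56688/7) - (-18/7) = -56670/7.

-56670/7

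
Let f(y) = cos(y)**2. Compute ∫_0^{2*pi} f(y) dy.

Use the identity cos^2(y) = (1 + cos(2*y))/2.
An antiderivative is F(y) = y/2 + sin(2*y)/4.
Then F(2*pi) - F(0) = (pi) - (0) = pi.

pi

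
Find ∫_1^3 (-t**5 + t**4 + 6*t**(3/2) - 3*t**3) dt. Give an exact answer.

-406/3 + 108*sqrt(3)/5

By the power rule, an antiderivative is F(t) = -t**6/6 + 12*t**(5/2)/5 + t**5/5 - 3*t**4/4.
Then F(3) - F(1) = (-2673/20 + 108*sqrt(3)/5) - (101/60) = -406/3 + 108*sqrt(3)/5.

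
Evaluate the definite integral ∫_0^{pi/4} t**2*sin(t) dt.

Integrate by parts twice (u = t^2, dv = sin(t) dt).
An antiderivative is F(t) = -t**2*cos(t) + 2*t*sin(t) + 2*cos(t).
Then F(pi/4) - F(0) = (sqrt(2)*(-pi**2 + 8*pi + 32)/32) - (2) = -2 - sqrt(2)*pi**2/32 + sqrt(2)*pi/4 + sqrt(2).

-2 - sqrt(2)*pi**2/32 + sqrt(2)*pi/4 + sqrt(2)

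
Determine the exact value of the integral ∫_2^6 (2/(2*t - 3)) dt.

An antiderivative is F(t) = log(2*t - 3).
Then F(6) - F(2) = (log(9)) - (0) = log(9).

log(9)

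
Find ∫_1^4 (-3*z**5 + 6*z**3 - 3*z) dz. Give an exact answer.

-3375/2

By the power rule, an antiderivative is F(z) = -z**6/2 + 3*z**4/2 - 3*z**2/2.
Then F(4) - F(1) = (-1688) - (-1/2) = -3375/2.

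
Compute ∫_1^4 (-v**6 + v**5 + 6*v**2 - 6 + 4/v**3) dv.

-86691/56

By the power rule, an antiderivative is F(v) = -v**7/7 + v**6/6 + 2*v**3 - 6*v - 2/v**2.
Then F(4) - F(1) = (-261077/168) - (-251/42) = -86691/56.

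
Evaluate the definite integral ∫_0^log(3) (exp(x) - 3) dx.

2 - log(27)

An antiderivative is F(x) = -3*x + exp(x).
Then F(log(3)) - F(0) = (3 - 3*log(3)) - (1) = 2 - log(27).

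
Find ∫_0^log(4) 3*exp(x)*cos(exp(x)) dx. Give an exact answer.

Let u = exp(x), so du = exp(x) dx. When x = 0, u = 1; when x = log(4), u = 4.
The integral becomes 3·∫ cos(u) du from 1 to 4, with antiderivative 3*sin(u).
Back in x: F(x) = 3*sin(exp(x)).
Then F(log(4)) - F(0) = (3*sin(4)) - (3*sin(1)) = -3*sin(1) + 3*sin(4).

-3*sin(1) + 3*sin(4)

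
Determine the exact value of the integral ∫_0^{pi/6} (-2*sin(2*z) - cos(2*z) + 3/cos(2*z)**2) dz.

-1/2 + 5*sqrt(3)/4

An antiderivative is F(z) = -sin(2*z)/2 + cos(2*z) + 3*tan(2*z)/2.
Then F(pi/6) - F(0) = (1/2 + 5*sqrt(3)/4) - (1) = -1/2 + 5*sqrt(3)/4.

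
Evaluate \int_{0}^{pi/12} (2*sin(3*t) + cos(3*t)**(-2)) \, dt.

An antiderivative is F(t) = -2*cos(3*t)/3 + tan(3*t)/3.
Then F(pi/12) - F(0) = (1/3 - sqrt(2)/3) - (-2/3) = 1 - sqrt(2)/3.

1 - sqrt(2)/3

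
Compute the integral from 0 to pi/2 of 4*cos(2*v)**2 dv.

pi

Use the identity cos^2(2*v) = (1 + cos(4*v))/2.
An antiderivative is F(v) = 2*v + sin(4*v)/2.
Then F(pi/2) - F(0) = (pi) - (0) = pi.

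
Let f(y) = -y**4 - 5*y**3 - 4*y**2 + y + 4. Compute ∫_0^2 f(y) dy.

By the power rule, an antiderivative is F(y) = -y**5/5 - 5*y**4/4 - 4*y**3/3 + y**2/2 + 4*y.
Then F(2) - F(0) = (-406/15) - (0) = -406/15.

-406/15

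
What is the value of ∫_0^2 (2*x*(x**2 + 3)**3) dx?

580

Let u = x**2 + 3, so du = 2*x dx. When x = 0, u = 3; when x = 2, u = 7.
The integral becomes ∫ u**3 du from 3 to 7, with antiderivative u**4/4.
Back in x: F(x) = (x**2 + 3)**4/4.
Then F(2) - F(0) = (2401/4) - (81/4) = 580.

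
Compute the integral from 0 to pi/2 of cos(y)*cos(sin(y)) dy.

sin(1)

Let u = sin(y), so du = cos(y) dy. When y = 0, u = 0; when y = pi/2, u = 1.
The integral becomes ∫ cos(u) du from 0 to 1, with antiderivative sin(u).
Back in y: F(y) = sin(sin(y)).
Then F(pi/2) - F(0) = (sin(1)) - (0) = sin(1).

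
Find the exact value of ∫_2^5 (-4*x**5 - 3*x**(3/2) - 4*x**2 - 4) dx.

By the power rule, an antiderivative is F(x) = -2*x**6/3 - 6*x**(5/2)/5 - 4*x**3/3 - 4*x.
Then F(5) - F(2) = (-31810/3 - 30*sqrt(5)) - (-184/3 - 24*sqrt(2)/5) = -10542 - 30*sqrt(5) + 24*sqrt(2)/5.

-10542 - 30*sqrt(5) + 24*sqrt(2)/5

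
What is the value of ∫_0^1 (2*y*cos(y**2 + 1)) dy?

-sin(1) + sin(2)

Let u = y**2 + 1, so du = 2*y dy. When y = 0, u = 1; when y = 1, u = 2.
The integral becomes ∫ cos(u) du from 1 to 2, with antiderivative sin(u).
Back in y: F(y) = sin(y**2 + 1).
Then F(1) - F(0) = (sin(2)) - (sin(1)) = -sin(1) + sin(2).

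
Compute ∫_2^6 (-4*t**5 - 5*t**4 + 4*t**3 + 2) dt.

-112552/3

By the power rule, an antiderivative is F(t) = -2*t**6/3 - t**5 + t**4 + 2*t.
Then F(6) - F(2) = (-37572) - (-164/3) = -112552/3.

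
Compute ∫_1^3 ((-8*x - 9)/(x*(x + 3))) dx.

Factor the denominator: x**2 + 3*x = (x + 3)x.
Partial fractions: (-8*x - 9)/(x*(x + 3)) = -5/(x + 3) - 3/x.
An antiderivative is F(x) = -3*log(x) - 5*log(x + 3).
Then F(3) - F(1) = (-8*log(3) - 5*log(2)) - (-10*log(2)) = -8*log(3) + 5*log(2).

-8*log(3) + 5*log(2)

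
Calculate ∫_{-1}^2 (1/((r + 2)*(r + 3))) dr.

log(8/5)

Factor the denominator: r**2 + 5*r + 6 = (r + 3)(r + 2).
Partial fractions: 1/((r + 2)*(r + 3)) = -1/(r + 3) + 1/(r + 2).
An antiderivative is F(r) = log(r + 2) - log(r + 3).
Then F(2) - F(-1) = (log(4/5)) - (-log(2)) = log(8/5).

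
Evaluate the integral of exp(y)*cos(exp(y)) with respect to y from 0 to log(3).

-sin(1) + sin(3)

Let u = exp(y), so du = exp(y) dy. When y = 0, u = 1; when y = log(3), u = 3.
The integral becomes ∫ cos(u) du from 1 to 3, with antiderivative sin(u).
Back in y: F(y) = sin(exp(y)).
Then F(log(3)) - F(0) = (sin(3)) - (sin(1)) = -sin(1) + sin(3).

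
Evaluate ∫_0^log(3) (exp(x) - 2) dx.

An antiderivative is F(x) = -2*x + exp(x).
Then F(log(3)) - F(0) = (3 - log(9)) - (1) = 2 - 2*log(3).

2 - 2*log(3)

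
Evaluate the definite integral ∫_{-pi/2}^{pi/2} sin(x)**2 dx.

pi/2

Use the identity sin^2(x) = (1 - cos(2*x))/2.
An antiderivative is F(x) = x/2 - sin(2*x)/4.
Then F(pi/2) - F(-pi/2) = (pi/4) - (-pi/4) = pi/2.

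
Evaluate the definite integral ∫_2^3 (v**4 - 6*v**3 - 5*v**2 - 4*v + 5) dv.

By the power rule, an antiderivative is F(v) = v**5/5 - 3*v**4/2 - 5*v**3/3 - 2*v**2 + 5*v.
Then F(3) - F(2) = (-1209/10) - (-434/15) = -2759/30.

-2759/30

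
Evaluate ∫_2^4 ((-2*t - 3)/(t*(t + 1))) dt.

log(5/24)

Factor the denominator: t**2 + t = (t + 1)t.
Partial fractions: (-2*t - 3)/(t*(t + 1)) = 1/(t + 1) - 3/t.
An antiderivative is F(t) = -3*log(t) + log(t + 1).
Then F(4) - F(2) = (log(5/64)) - (log(3/8)) = log(5/24).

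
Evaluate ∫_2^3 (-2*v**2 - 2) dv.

-44/3

By the power rule, an antiderivative is F(v) = -2*v**3/3 - 2*v.
Then F(3) - F(2) = (-24) - (-28/3) = -44/3.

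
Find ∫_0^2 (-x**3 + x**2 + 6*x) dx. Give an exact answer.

By the power rule, an antiderivative is F(x) = -x**4/4 + x**3/3 + 3*x**2.
Then F(2) - F(0) = (32/3) - (0) = 32/3.

32/3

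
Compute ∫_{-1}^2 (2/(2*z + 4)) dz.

log(4)

An antiderivative is F(z) = log(2*z + 4).
Then F(2) - F(-1) = (log(8)) - (log(2)) = log(4).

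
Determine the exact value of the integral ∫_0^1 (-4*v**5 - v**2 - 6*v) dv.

By the power rule, an antiderivative is F(v) = -2*v**6/3 - v**3/3 - 3*v**2.
Then F(1) - F(0) = (-4) - (0) = -4.

-4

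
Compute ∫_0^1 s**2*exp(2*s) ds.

Integrate by parts twice (u = s^2, dv = exp(2*s) ds).
An antiderivative is F(s) = (2*s**2 - 2*s + 1)*exp(2*s)/4.
Then F(1) - F(0) = (exp(2)/4) - (1/4) = -1/4 + exp(2)/4.

-1/4 + exp(2)/4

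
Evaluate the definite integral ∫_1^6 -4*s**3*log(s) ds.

-1296*log(3) - 1296*log(2) + 1295/4

Integrate by parts once (u = ln s, dv = -4*s**3 ds).
An antiderivative is F(s) = -s**4*(4*log(s) - 1)/4.
Then F(6) - F(1) = (-1296*log(3) - 1296*log(2) + 324) - (1/4) = -1296*log(3) - 1296*log(2) + 1295/4.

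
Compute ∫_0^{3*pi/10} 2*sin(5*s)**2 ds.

Use the identity sin^2(5*s) = (1 - cos(10*s))/2.
An antiderivative is F(s) = s - sin(10*s)/10.
Then F(3*pi/10) - F(0) = (3*pi/10) - (0) = 3*pi/10.

3*pi/10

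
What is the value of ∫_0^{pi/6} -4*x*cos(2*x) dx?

Integrate by parts once (u = x, dv = -4*cos(2*x) dx).
An antiderivative is F(x) = -2*x*sin(2*x) - cos(2*x).
Then F(pi/6) - F(0) = (-sqrt(3)*pi/6 - 1/2) - (-1) = -sqrt(3)*pi/6 + 1/2.

-sqrt(3)*pi/6 + 1/2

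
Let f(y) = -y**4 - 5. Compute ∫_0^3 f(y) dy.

By the power rule, an antiderivative is F(y) = -y**5/5 - 5*y.
Then F(3) - F(0) = (-318/5) - (0) = -318/5.

-318/5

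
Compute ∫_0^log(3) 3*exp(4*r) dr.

60

Let u = exp(r), so du = exp(r) dr. When r = 0, u = 1; when r = log(3), u = 3.
The integral becomes 3·∫ u**3 du from 1 to 3, with antiderivative 3*u**4/4.
Back in r: F(r) = 3*exp(4*r)/4.
Then F(log(3)) - F(0) = (243/4) - (3/4) = 60.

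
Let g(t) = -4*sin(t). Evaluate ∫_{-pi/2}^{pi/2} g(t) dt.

0

An antiderivative is F(t) = 4*cos(t).
Then F(pi/2) - F(-pi/2) = (0) - (0) = 0.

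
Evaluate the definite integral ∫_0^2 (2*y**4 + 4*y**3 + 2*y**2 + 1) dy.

542/15

By the power rule, an antiderivative is F(y) = 2*y**5/5 + y**4 + 2*y**3/3 + y.
Then F(2) - F(0) = (542/15) - (0) = 542/15.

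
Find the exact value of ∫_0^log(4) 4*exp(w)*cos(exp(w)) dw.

Let u = exp(w), so du = exp(w) dw. When w = 0, u = 1; when w = log(4), u = 4.
The integral becomes 4·∫ cos(u) du from 1 to 4, with antiderivative 4*sin(u).
Back in w: F(w) = 4*sin(exp(w)).
Then F(log(4)) - F(0) = (4*sin(4)) - (4*sin(1)) = -4*sin(1) + 4*sin(4).

-4*sin(1) + 4*sin(4)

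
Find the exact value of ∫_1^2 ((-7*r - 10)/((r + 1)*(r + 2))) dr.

log(3/32)

Factor the denominator: r**2 + 3*r + 2 = (r + 2)(r + 1).
Partial fractions: (-7*r - 10)/((r + 1)*(r + 2)) = -4/(r + 2) - 3/(r + 1).
An antiderivative is F(r) = -3*log(r + 1) - 4*log(r + 2).
Then F(2) - F(1) = (-8*log(2) - 3*log(3)) - (-4*log(3) - 3*log(2)) = log(3/32).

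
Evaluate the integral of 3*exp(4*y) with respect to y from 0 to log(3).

Let u = exp(y), so du = exp(y) dy. When y = 0, u = 1; when y = log(3), u = 3.
The integral becomes 3·∫ u**3 du from 1 to 3, with antiderivative 3*u**4/4.
Back in y: F(y) = 3*exp(4*y)/4.
Then F(log(3)) - F(0) = (243/4) - (3/4) = 60.

60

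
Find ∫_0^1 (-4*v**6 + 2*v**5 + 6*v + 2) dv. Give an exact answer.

By the power rule, an antiderivative is F(v) = -4*v**7/7 + v**6/3 + 3*v**2 + 2*v.
Then F(1) - F(0) = (100/21) - (0) = 100/21.

100/21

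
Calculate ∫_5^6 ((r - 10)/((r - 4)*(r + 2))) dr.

Factor the denominator: r**2 - 2*r - 8 = (r + 2)(r - 4).
Partial fractions: (r - 10)/((r - 4)*(r + 2)) = 2/(r + 2) - 1/(r - 4).
An antiderivative is F(r) = -log(r - 4) + 2*log(r + 2).
Then F(6) - F(5) = (log(32)) - (log(49)) = log(32/49).

log(32/49)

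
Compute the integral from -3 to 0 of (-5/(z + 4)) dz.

An antiderivative is F(z) = -5*log(z + 4).
Then F(0) - F(-3) = (-10*log(2)) - (0) = -10*log(2).

-10*log(2)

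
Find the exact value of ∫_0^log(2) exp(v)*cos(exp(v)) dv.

Let u = exp(v), so du = exp(v) dv. When v = 0, u = 1; when v = log(2), u = 2.
The integral becomes ∫ cos(u) du from 1 to 2, with antiderivative sin(u).
Back in v: F(v) = sin(exp(v)).
Then F(log(2)) - F(0) = (sin(2)) - (sin(1)) = -sin(1) + sin(2).

-sin(1) + sin(2)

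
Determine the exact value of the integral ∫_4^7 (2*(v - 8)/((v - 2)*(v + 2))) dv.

-3*log(5) - 2*log(2) + 5*log(3)

Factor the denominator: v**2 - 4 = (v + 2)(v - 2).
Partial fractions: 2*(v - 8)/((v - 2)*(v + 2)) = 5/(v + 2) - 3/(v - 2).
An antiderivative is F(v) = -3*log(v - 2) + 5*log(v + 2).
Then F(7) - F(4) = (-3*log(5) + 10*log(3)) - (2*log(2) + 5*log(3)) = -3*log(5) - 2*log(2) + 5*log(3).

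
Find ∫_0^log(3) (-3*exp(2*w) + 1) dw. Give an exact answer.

An antiderivative is F(w) = -3*exp(2*w)/2 + w.
Then F(log(3)) - F(0) = (-27/2 + log(3)) - (-3/2) = -12 + log(3).

-12 + log(3)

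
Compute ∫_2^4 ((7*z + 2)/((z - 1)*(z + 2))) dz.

Factor the denominator: z**2 + z - 2 = (z + 2)(z - 1).
Partial fractions: (7*z + 2)/((z - 1)*(z + 2)) = 4/(z + 2) + 3/(z - 1).
An antiderivative is F(z) = 3*log(z - 1) + 4*log(z + 2).
Then F(4) - F(2) = (4*log(2) + 7*log(3)) - (8*log(2)) = -4*log(2) + 7*log(3).

-4*log(2) + 7*log(3)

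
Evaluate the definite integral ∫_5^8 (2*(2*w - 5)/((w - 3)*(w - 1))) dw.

Factor the denominator: w**2 - 4*w + 3 = (w - 1)(w - 3).
Partial fractions: 2*(2*w - 5)/((w - 3)*(w - 1)) = 3/(w - 1) + 1/(w - 3).
An antiderivative is F(w) = log(w - 3) + 3*log(w - 1).
Then F(8) - F(5) = (log(5) + 3*log(7)) - (7*log(2)) = -7*log(2) + log(5) + 3*log(7).

-7*log(2) + log(5) + 3*log(7)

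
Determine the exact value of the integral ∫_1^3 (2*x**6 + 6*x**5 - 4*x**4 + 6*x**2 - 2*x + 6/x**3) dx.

126592/105

By the power rule, an antiderivative is F(x) = 2*x**7/7 + x**6 - 4*x**5/5 + 2*x**3 - x**2 - 3/x**2.
Then F(3) - F(1) = (126433/105) - (-53/35) = 126592/105.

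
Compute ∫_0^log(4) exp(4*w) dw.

255/4

Let u = exp(w), so du = exp(w) dw. When w = 0, u = 1; when w = log(4), u = 4.
The integral becomes ∫ u**3 du from 1 to 4, with antiderivative u**4/4.
Back in w: F(w) = exp(4*w)/4.
Then F(log(4)) - F(0) = (64) - (1/4) = 255/4.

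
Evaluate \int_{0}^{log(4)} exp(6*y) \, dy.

Let u = exp(y), so du = exp(y) dy. When y = 0, u = 1; when y = log(4), u = 4.
The integral becomes ∫ u**5 du from 1 to 4, with antiderivative u**6/6.
Back in y: F(y) = exp(6*y)/6.
Then F(log(4)) - F(0) = (2048/3) - (1/6) = 1365/2.

1365/2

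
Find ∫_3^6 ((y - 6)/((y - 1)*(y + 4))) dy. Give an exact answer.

Factor the denominator: y**2 + 3*y - 4 = (y + 4)(y - 1).
Partial fractions: (y - 6)/((y - 1)*(y + 4)) = 2/(y + 4) - 1/(y - 1).
An antiderivative is F(y) = -log(y - 1) + 2*log(y + 4).
Then F(6) - F(3) = (log(20)) - (log(49/2)) = log(40/49).

log(40/49)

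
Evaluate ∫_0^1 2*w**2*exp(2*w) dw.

Integrate by parts twice (u = w^2, dv = 2*exp(2*w) dw).
An antiderivative is F(w) = (2*w**2 - 2*w + 1)*exp(2*w)/2.
Then F(1) - F(0) = (exp(2)/2) - (1/2) = -1/2 + exp(2)/2.

-1/2 + exp(2)/2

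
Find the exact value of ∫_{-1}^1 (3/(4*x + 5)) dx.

An antiderivative is F(x) = 3*log(4*x + 5)/4.
Then F(1) - F(-1) = (3*log(3)/2) - (0) = 3*log(3)/2.

3*log(3)/2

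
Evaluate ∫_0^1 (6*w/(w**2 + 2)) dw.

Let u = w**2 + 2, so du = 2*w dw. When w = 0, u = 2; when w = 1, u = 3.
The integral becomes 3·∫ 1/u du from 2 to 3, with antiderivative 3*log(u).
Back in w: F(w) = 3*log(w**2 + 2).
Then F(1) - F(0) = (log(27)) - (log(8)) = log(27/8).

log(27/8)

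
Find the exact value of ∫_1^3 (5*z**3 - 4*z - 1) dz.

82

By the power rule, an antiderivative is F(z) = 5*z**4/4 - 2*z**2 - z.
Then F(3) - F(1) = (321/4) - (-7/4) = 82.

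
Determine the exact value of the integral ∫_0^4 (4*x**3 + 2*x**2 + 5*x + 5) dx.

By the power rule, an antiderivative is F(x) = x**4 + 2*x**3/3 + 5*x**2/2 + 5*x.
Then F(4) - F(0) = (1076/3) - (0) = 1076/3.

1076/3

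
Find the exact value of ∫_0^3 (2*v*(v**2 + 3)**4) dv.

Let u = v**2 + 3, so du = 2*v dv. When v = 0, u = 3; when v = 3, u = 12.
The integral becomes ∫ u**4 du from 3 to 12, with antiderivative u**5/5.
Back in v: F(v) = (v**2 + 3)**5/5.
Then F(3) - F(0) = (248832/5) - (243/5) = 248589/5.

248589/5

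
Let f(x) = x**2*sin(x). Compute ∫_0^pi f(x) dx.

Integrate by parts twice (u = x^2, dv = sin(x) dx).
An antiderivative is F(x) = -x**2*cos(x) + 2*x*sin(x) + 2*cos(x).
Then F(pi) - F(0) = (-2 + pi**2) - (2) = -4 + pi**2.

-4 + pi**2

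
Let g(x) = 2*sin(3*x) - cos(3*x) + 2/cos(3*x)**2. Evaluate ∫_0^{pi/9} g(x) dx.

An antiderivative is F(x) = -sin(3*x)/3 - 2*cos(3*x)/3 + 2*tan(3*x)/3.
Then F(pi/9) - F(0) = (-1/3 + sqrt(3)/2) - (-2/3) = 1/3 + sqrt(3)/2.

1/3 + sqrt(3)/2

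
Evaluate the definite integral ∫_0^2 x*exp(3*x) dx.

1/9 + 5*exp(6)/9

Integrate by parts once (u = x, dv = exp(3*x) dx).
An antiderivative is F(x) = (3*x - 1)*exp(3*x)/9.
Then F(2) - F(0) = (5*exp(6)/9) - (-1/9) = 1/9 + 5*exp(6)/9.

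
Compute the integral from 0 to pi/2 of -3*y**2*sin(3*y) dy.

Integrate by parts twice (u = y^2, dv = -3*sin(3*y) dy).
An antiderivative is F(y) = y**2*cos(3*y) - 2*y*sin(3*y)/3 - 2*cos(3*y)/9.
Then F(pi/2) - F(0) = (pi/3) - (-2/9) = 2/9 + pi/3.

2/9 + pi/3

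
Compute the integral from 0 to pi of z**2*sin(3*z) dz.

Integrate by parts twice (u = z^2, dv = sin(3*z) dz).
An antiderivative is F(z) = -z**2*cos(3*z)/3 + 2*z*sin(3*z)/9 + 2*cos(3*z)/27.
Then F(pi) - F(0) = (-2/27 + pi**2/3) - (2/27) = -4/27 + pi**2/3.

-4/27 + pi**2/3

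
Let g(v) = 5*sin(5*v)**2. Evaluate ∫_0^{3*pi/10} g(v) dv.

Use the identity sin^2(5*v) = (1 - cos(10*v))/2.
An antiderivative is F(v) = 5*v/2 - sin(10*v)/4.
Then F(3*pi/10) - F(0) = (3*pi/4) - (0) = 3*pi/4.

3*pi/4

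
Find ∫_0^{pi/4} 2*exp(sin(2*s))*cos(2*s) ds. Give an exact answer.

Let u = sin(2*s), so du = 2*cos(2*s) ds. When s = 0, u = 0; when s = pi/4, u = 1.
The integral becomes ∫ exp(u) du from 0 to 1, with antiderivative exp(u).
Back in s: F(s) = exp(sin(2*s)).
Then F(pi/4) - F(0) = (E) - (1) = -1 + E.

-1 + E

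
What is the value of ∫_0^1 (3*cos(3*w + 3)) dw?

sin(6) - sin(3)

Let u = 3*w + 3, so du = 3 dw. When w = 0, u = 3; when w = 1, u = 6.
The integral becomes ∫ cos(u) du from 3 to 6, with antiderivative sin(u).
Back in w: F(w) = sin(3*w + 3).
Then F(1) - F(0) = (sin(6)) - (sin(3)) = sin(6) - sin(3).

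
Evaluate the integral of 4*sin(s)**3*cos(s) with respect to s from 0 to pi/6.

1/16

Let u = sin(s), so du = cos(s) ds. When s = 0, u = 0; when s = pi/6, u = 1/2.
The integral becomes 4·∫ u**3 du from 0 to 1/2, with antiderivative u**4.
Back in s: F(s) = sin(s)**4.
Then F(pi/6) - F(0) = (1/16) - (0) = 1/16.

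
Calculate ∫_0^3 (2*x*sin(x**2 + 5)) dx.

Let u = x**2 + 5, so du = 2*x dx. When x = 0, u = 5; when x = 3, u = 14.
The integral becomes ∫ sin(u) du from 5 to 14, with antiderivative -cos(u).
Back in x: F(x) = -cos(x**2 + 5).
Then F(3) - F(0) = (-cos(14)) - (-cos(5)) = -cos(14) + cos(5).

-cos(14) + cos(5)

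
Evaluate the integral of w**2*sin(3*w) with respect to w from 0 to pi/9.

Integrate by parts twice (u = w^2, dv = sin(3*w) dw).
An antiderivative is F(w) = -w**2*cos(3*w)/3 + 2*w*sin(3*w)/9 + 2*cos(3*w)/27.
Then F(pi/9) - F(0) = (-pi**2/486 + 1/27 + sqrt(3)*pi/81) - (2/27) = -1/27 - pi**2/486 + sqrt(3)*pi/81.

-1/27 - pi**2/486 + sqrt(3)*pi/81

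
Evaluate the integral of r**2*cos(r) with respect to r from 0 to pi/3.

Integrate by parts twice (u = r^2, dv = cos(r) dr).
An antiderivative is F(r) = r**2*sin(r) + 2*r*cos(r) - 2*sin(r).
Then F(pi/3) - F(0) = (-sqrt(3) + sqrt(3)*pi**2/18 + pi/3) - (0) = -sqrt(3) + sqrt(3)*pi**2/18 + pi/3.

-sqrt(3) + sqrt(3)*pi**2/18 + pi/3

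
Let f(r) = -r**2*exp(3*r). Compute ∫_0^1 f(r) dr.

2/27 - 5*exp(3)/27

Integrate by parts twice (u = r^2, dv = -exp(3*r) dr).
An antiderivative is F(r) = (-9*r**2 + 6*r - 2)*exp(3*r)/27.
Then F(1) - F(0) = (-5*exp(3)/27) - (-2/27) = 2/27 - 5*exp(3)/27.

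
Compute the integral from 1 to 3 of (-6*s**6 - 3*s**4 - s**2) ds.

By the power rule, an antiderivative is F(s) = -6*s**7/7 - 3*s**5/5 - s**3/3.
Then F(3) - F(1) = (-71028/35) - (-188/105) = -212896/105.

-212896/105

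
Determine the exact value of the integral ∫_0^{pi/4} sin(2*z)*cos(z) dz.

Use the identity sin(2*z)cos(z) = [sin(3*z) + sin(z)]/2.
An antiderivative is F(z) = -cos(z)/2 - cos(3*z)/6.
Then F(pi/4) - F(0) = (-sqrt(2)/6) - (-2/3) = 2/3 - sqrt(2)/6.

2/3 - sqrt(2)/6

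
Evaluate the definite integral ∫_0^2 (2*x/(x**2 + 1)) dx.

log(5)

Let u = x**2 + 1, so du = 2*x dx. When x = 0, u = 1; when x = 2, u = 5.
The integral becomes ∫ 1/u du from 1 to 5, with antiderivative log(u).
Back in x: F(x) = log(x**2 + 1).
Then F(2) - F(0) = (log(5)) - (0) = log(5).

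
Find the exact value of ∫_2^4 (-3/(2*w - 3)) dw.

-3*log(5)/2

An antiderivative is F(w) = -3*log(2*w - 3)/2.
Then F(4) - F(2) = (-3*log(5)/2) - (0) = -3*log(5)/2.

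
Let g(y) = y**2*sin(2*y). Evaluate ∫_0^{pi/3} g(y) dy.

Integrate by parts twice (u = y^2, dv = sin(2*y) dy).
An antiderivative is F(y) = -y**2*cos(2*y)/2 + y*sin(2*y)/2 + cos(2*y)/4.
Then F(pi/3) - F(0) = (-1/8 + pi**2/36 + sqrt(3)*pi/12) - (1/4) = -3/8 + pi**2/36 + sqrt(3)*pi/12.

-3/8 + pi**2/36 + sqrt(3)*pi/12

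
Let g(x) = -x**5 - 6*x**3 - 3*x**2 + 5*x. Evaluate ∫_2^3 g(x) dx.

By the power rule, an antiderivative is F(x) = -x**6/6 - 3*x**4/2 - x**3 + 5*x**2/2.
Then F(3) - F(2) = (-495/2) - (-98/3) = -1289/6.

-1289/6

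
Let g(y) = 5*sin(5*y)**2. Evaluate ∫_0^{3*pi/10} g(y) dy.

3*pi/4

Use the identity sin^2(5*y) = (1 - cos(10*y))/2.
An antiderivative is F(y) = 5*y/2 - sin(10*y)/4.
Then F(3*pi/10) - F(0) = (3*pi/4) - (0) = 3*pi/4.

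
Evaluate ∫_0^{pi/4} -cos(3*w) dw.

-sqrt(2)/6

An antiderivative is F(w) = -sin(3*w)/3.
Then F(pi/4) - F(0) = (-sqrt(2)/6) - (0) = -sqrt(2)/6.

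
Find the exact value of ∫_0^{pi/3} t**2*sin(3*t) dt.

-4/27 + pi**2/27

Integrate by parts twice (u = t^2, dv = sin(3*t) dt).
An antiderivative is F(t) = -t**2*cos(3*t)/3 + 2*t*sin(3*t)/9 + 2*cos(3*t)/27.
Then F(pi/3) - F(0) = (-2/27 + pi**2/27) - (2/27) = -4/27 + pi**2/27.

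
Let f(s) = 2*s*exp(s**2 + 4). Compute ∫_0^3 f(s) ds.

-exp(4) + exp(13)

Let u = s**2 + 4, so du = 2*s ds. When s = 0, u = 4; when s = 3, u = 13.
The integral becomes ∫ exp(u) du from 4 to 13, with antiderivative exp(u).
Back in s: F(s) = exp(s**2 + 4).
Then F(3) - F(0) = (exp(13)) - (exp(4)) = -exp(4) + exp(13).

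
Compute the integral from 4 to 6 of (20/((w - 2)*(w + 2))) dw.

-5*log(2) + 5*log(3)

Factor the denominator: w**2 - 4 = (w + 2)(w - 2).
Partial fractions: 20/((w - 2)*(w + 2)) = -5/(w + 2) + 5/(w - 2).
An antiderivative is F(w) = 5*log(w - 2) - 5*log(w + 2).
Then F(6) - F(4) = (-log(32)) - (-5*log(3)) = -5*log(2) + 5*log(3).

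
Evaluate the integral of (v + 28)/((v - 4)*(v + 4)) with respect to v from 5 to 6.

Factor the denominator: v**2 - 16 = (v + 4)(v - 4).
Partial fractions: (v + 28)/((v - 4)*(v + 4)) = -3/(v + 4) + 4/(v - 4).
An antiderivative is F(v) = 4*log(v - 4) - 3*log(v + 4).
Then F(6) - F(5) = (-3*log(5) + log(2)) - (-6*log(3)) = -3*log(5) + log(2) + 6*log(3).

-3*log(5) + log(2) + 6*log(3)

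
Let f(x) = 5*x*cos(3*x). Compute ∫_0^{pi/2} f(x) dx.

Integrate by parts once (u = x, dv = 5*cos(3*x) dx).
An antiderivative is F(x) = 5*x*sin(3*x)/3 + 5*cos(3*x)/9.
Then F(pi/2) - F(0) = (-5*pi/6) - (5/9) = -5*pi/6 - 5/9.

-5*pi/6 - 5/9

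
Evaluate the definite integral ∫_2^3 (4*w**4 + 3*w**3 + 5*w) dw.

4601/20

By the power rule, an antiderivative is F(w) = 4*w**5/5 + 3*w**4/4 + 5*w**2/2.
Then F(3) - F(2) = (5553/20) - (238/5) = 4601/20.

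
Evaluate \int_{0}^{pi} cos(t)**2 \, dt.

pi/2

Use the identity cos^2(t) = (1 + cos(2*t))/2.
An antiderivative is F(t) = t/2 + sin(2*t)/4.
Then F(pi) - F(0) = (pi/2) - (0) = pi/2.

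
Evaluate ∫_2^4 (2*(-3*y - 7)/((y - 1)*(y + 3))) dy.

Factor the denominator: y**2 + 2*y - 3 = (y + 3)(y - 1).
Partial fractions: 2*(-3*y - 7)/((y - 1)*(y + 3)) = -1/(y + 3) - 5/(y - 1).
An antiderivative is F(y) = -5*log(y - 1) - log(y + 3).
Then F(4) - F(2) = (-5*log(3) - log(7)) - (-log(5)) = -5*log(3) - log(7) + log(5).

-5*log(3) - log(7) + log(5)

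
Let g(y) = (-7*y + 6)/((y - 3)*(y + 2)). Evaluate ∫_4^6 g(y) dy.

-8*log(2) + log(3)

Factor the denominator: y**2 - y - 6 = (y + 2)(y - 3).
Partial fractions: (-7*y + 6)/((y - 3)*(y + 2)) = -4/(y + 2) - 3/(y - 3).
An antiderivative is F(y) = -3*log(y - 3) - 4*log(y + 2).
Then F(6) - F(4) = (-12*log(2) - 3*log(3)) - (-4*log(3) - 4*log(2)) = -8*log(2) + log(3).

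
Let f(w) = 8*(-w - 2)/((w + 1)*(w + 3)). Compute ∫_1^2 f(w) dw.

Factor the denominator: w**2 + 4*w + 3 = (w + 3)(w + 1).
Partial fractions: 8*(-w - 2)/((w + 1)*(w + 3)) = -4/(w + 3) - 4/(w + 1).
An antiderivative is F(w) = -4*log(w + 1) - 4*log(w + 3).
Then F(2) - F(1) = (-4*log(5) - 4*log(3)) - (-12*log(2)) = -4*log(5) - 4*log(3) + 12*log(2).

-4*log(5) - 4*log(3) + 12*log(2)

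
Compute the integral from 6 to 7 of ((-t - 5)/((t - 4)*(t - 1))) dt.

log(32/75)

Factor the denominator: t**2 - 5*t + 4 = (t - 1)(t - 4).
Partial fractions: (-t - 5)/((t - 4)*(t - 1)) = 2/(t - 1) - 3/(t - 4).
An antiderivative is F(t) = -3*log(t - 4) + 2*log(t - 1).
Then F(7) - F(6) = (log(4/3)) - (log(25/8)) = log(32/75).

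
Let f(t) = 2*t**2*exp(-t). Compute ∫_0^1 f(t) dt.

4 - 10*exp(-1)

Integrate by parts twice (u = t^2, dv = 2*exp(-t) dt).
An antiderivative is F(t) = (-2*t**2 - 4*t - 4)*exp(-t).
Then F(1) - F(0) = (-10*exp(-1)) - (-4) = 4 - 10*exp(-1).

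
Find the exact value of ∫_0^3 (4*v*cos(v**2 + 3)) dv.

Let u = v**2 + 3, so du = 2*v dv. When v = 0, u = 3; when v = 3, u = 12.
The integral becomes 2·∫ cos(u) du from 3 to 12, with antiderivative 2*sin(u).
Back in v: F(v) = 2*sin(v**2 + 3).
Then F(3) - F(0) = (2*sin(12)) - (2*sin(3)) = 2*sin(12) - 2*sin(3).

2*sin(12) - 2*sin(3)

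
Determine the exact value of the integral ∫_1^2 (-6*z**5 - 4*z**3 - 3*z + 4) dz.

By the power rule, an antiderivative is F(z) = -z**6 - z**4 - 3*z**2/2 + 4*z.
Then F(2) - F(1) = (-78) - (1/2) = -157/2.

-157/2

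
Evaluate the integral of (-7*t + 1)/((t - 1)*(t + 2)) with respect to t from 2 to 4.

Factor the denominator: t**2 + t - 2 = (t + 2)(t - 1).
Partial fractions: (-7*t + 1)/((t - 1)*(t + 2)) = -5/(t + 2) - 2/(t - 1).
An antiderivative is F(t) = -2*log(t - 1) - 5*log(t + 2).
Then F(4) - F(2) = (-7*log(3) - 5*log(2)) - (-10*log(2)) = -7*log(3) + 5*log(2).

-7*log(3) + 5*log(2)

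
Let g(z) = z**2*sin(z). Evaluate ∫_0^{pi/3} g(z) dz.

-1 - pi**2/18 + sqrt(3)*pi/3

Integrate by parts twice (u = z^2, dv = sin(z) dz).
An antiderivative is F(z) = -z**2*cos(z) + 2*z*sin(z) + 2*cos(z).
Then F(pi/3) - F(0) = (-pi**2/18 + 1 + sqrt(3)*pi/3) - (2) = -1 - pi**2/18 + sqrt(3)*pi/3.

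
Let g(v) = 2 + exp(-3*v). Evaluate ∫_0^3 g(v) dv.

19/3 - exp(-9)/3

An antiderivative is F(v) = 2*v - exp(-3*v)/3.
Then F(3) - F(0) = (6 - exp(-9)/3) - (-1/3) = 19/3 - exp(-9)/3.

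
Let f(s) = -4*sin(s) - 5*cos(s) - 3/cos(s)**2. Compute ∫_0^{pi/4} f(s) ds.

An antiderivative is F(s) = -5*sin(s) + 4*cos(s) - 3*tan(s).
Then F(pi/4) - F(0) = (-3 - sqrt(2)/2) - (4) = -7 - sqrt(2)/2.

-7 - sqrt(2)/2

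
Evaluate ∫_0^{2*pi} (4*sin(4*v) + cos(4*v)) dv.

An antiderivative is F(v) = sin(4*v)/4 - cos(4*v).
Then F(2*pi) - F(0) = (-1) - (-1) = 0.

0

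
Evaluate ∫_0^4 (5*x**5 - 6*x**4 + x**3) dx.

33728/15

By the power rule, an antiderivative is F(x) = 5*x**6/6 - 6*x**5/5 + x**4/4.
Then F(4) - F(0) = (33728/15) - (0) = 33728/15.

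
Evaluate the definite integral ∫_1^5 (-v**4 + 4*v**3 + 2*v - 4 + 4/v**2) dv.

52/5

By the power rule, an antiderivative is F(v) = -v**5/5 + v**4 + v**2 - 4*v - 4/v.
Then F(5) - F(1) = (21/5) - (-31/5) = 52/5.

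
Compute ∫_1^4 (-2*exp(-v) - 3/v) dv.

-6*log(2) - 2*exp(-1) + 2*exp(-4)

An antiderivative is F(v) = -3*log(v) + 2*exp(-v).
Then F(4) - F(1) = (-6*log(2) + 2*exp(-4)) - (2*exp(-1)) = -6*log(2) - 2*exp(-1) + 2*exp(-4).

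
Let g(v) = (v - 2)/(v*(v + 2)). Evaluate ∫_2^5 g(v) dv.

Factor the denominator: v**2 + 2*v = (v + 2)v.
Partial fractions: (v - 2)/(v*(v + 2)) = 2/(v + 2) - 1/v.
An antiderivative is F(v) = -log(v) + 2*log(v + 2).
Then F(5) - F(2) = (log(49/5)) - (log(8)) = log(49/40).

log(49/40)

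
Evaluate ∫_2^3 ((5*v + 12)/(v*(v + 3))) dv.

-3*log(2) - log(5) + 5*log(3)

Factor the denominator: v**2 + 3*v = (v + 3)v.
Partial fractions: (5*v + 12)/(v*(v + 3)) = 1/(v + 3) + 4/v.
An antiderivative is F(v) = 4*log(v) + log(v + 3).
Then F(3) - F(2) = (log(2) + 5*log(3)) - (log(80)) = -3*log(2) - log(5) + 5*log(3).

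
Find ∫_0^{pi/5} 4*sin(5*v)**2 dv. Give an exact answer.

Use the identity sin^2(5*v) = (1 - cos(10*v))/2.
An antiderivative is F(v) = 2*v - sin(10*v)/5.
Then F(pi/5) - F(0) = (2*pi/5) - (0) = 2*pi/5.

2*pi/5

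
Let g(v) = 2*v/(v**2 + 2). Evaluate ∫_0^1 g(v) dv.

Let u = v**2 + 2, so du = 2*v dv. When v = 0, u = 2; when v = 1, u = 3.
The integral becomes ∫ 1/u du from 2 to 3, with antiderivative log(u).
Back in v: F(v) = log(v**2 + 2).
Then F(1) - F(0) = (log(3)) - (log(2)) = log(3/2).

log(3/2)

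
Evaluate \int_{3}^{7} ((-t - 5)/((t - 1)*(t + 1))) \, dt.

Factor the denominator: t**2 - 1 = (t + 1)(t - 1).
Partial fractions: (-t - 5)/((t - 1)*(t + 1)) = 2/(t + 1) - 3/(t - 1).
An antiderivative is F(t) = -3*log(t - 1) + 2*log(t + 1).
Then F(7) - F(3) = (log(8/27)) - (log(2)) = log(4/27).

log(4/27)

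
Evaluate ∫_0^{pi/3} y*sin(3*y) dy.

Integrate by parts once (u = y, dv = sin(3*y) dy).
An antiderivative is F(y) = -y*cos(3*y)/3 + sin(3*y)/9.
Then F(pi/3) - F(0) = (pi/9) - (0) = pi/9.

pi/9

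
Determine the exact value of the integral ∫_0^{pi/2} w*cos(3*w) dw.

Integrate by parts once (u = w, dv = cos(3*w) dw).
An antiderivative is F(w) = w*sin(3*w)/3 + cos(3*w)/9.
Then F(pi/2) - F(0) = (-pi/6) - (1/9) = -pi/6 - 1/9.

-pi/6 - 1/9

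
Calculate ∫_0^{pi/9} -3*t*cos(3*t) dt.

-sqrt(3)*pi/18 + 1/6

Integrate by parts once (u = t, dv = -3*cos(3*t) dt).
An antiderivative is F(t) = -t*sin(3*t) - cos(3*t)/3.
Then F(pi/9) - F(0) = (-sqrt(3)*pi/18 - 1/6) - (-1/3) = -sqrt(3)*pi/18 + 1/6.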